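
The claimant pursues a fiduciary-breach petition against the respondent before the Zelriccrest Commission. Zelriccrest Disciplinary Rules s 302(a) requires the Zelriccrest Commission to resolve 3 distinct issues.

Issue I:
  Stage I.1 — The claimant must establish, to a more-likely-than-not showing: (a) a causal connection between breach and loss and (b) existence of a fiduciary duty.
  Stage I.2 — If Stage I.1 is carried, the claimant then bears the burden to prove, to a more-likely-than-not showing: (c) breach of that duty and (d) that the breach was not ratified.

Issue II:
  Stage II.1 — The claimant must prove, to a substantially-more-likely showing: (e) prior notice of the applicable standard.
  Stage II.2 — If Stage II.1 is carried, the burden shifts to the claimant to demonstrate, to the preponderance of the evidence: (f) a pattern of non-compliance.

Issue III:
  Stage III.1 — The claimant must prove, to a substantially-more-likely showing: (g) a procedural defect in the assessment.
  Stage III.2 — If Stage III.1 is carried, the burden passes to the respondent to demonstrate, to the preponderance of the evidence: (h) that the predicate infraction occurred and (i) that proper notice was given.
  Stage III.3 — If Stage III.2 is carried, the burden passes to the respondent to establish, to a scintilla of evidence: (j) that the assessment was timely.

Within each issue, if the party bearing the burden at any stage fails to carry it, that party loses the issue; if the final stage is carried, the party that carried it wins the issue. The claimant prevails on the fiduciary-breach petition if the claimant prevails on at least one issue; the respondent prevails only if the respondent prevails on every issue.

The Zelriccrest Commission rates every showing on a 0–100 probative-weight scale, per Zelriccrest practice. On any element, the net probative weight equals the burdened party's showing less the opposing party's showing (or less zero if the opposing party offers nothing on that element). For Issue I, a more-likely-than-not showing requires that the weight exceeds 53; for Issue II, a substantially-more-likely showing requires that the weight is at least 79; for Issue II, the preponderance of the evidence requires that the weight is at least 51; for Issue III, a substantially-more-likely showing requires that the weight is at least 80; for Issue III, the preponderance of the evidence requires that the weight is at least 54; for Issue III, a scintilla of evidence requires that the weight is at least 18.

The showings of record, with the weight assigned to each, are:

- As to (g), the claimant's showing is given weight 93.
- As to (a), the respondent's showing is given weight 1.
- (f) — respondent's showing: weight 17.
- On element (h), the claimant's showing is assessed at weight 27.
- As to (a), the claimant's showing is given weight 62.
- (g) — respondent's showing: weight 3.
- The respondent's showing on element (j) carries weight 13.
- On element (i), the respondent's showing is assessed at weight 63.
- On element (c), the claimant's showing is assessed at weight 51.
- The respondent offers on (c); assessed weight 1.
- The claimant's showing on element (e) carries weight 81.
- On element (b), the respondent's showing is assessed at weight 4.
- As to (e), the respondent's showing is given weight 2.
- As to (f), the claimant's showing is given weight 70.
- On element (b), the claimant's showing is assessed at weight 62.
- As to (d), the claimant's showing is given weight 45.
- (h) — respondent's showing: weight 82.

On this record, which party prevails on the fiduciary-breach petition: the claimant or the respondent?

— Issue I —
Stage I.1 — burden on claimant; standard: a more-likely-than-not showing (weight exceeds 53).
    (a): 62 − 1 = 61 > 53 [met]
    (b): 62 − 4 = 58 > 53 [met]
  Stage I.1 is satisfied; the claimant continues to bear the burden.
Stage I.2 — burden on claimant; standard: a more-likely-than-not showing (weight exceeds 53).
    (c): 51 − 1 = 50 ≤ 53 [not met]
    (d): 45 ≤ 53 [not met]
  Stage I.2 not carried; the claimant fails its burden.
The analysis ends at Stage I.2; the respondent prevails on this issue.
— Issue II —
At Stage II.1 the claimant must meet a substantially-more-likely showing (weight is at least 79): on (e) the weight is 81 less the opposing 2 gives net 79, which does reach 79, so (e) meets the standard.
  All elements met. The claimant retains the burden for Stage II.2.
At Stage II.2 the claimant must meet the preponderance of the evidence (weight is at least 51): on (f) the weight is 70 less the opposing 17 gives net 53, which does reach 51, so (f) meets the standard.
  All elements met at the final stage.
With every stage satisfied, the claimant prevails on this issue.
— Issue III —
At Stage III.1 the claimant must meet a substantially-more-likely showing (weight is at least 80): on (g) the weight is 93 less the opposing 3 gives net 90, which does reach 80, so (g) meets the standard.
  All elements met. The burden passes to the respondent.
At Stage III.2 the respondent must meet the preponderance of the evidence (weight is at least 54): on (h) the weight is 82 less the opposing 27 gives net 55, which does reach 54, so (h) meets the standard; on (i) the weight is 63, which does reach 54, so (i) meets the standard.
  All elements met. The respondent retains the burden for Stage III.3.
At Stage III.3 the respondent must meet a scintilla of evidence (weight is at least 18): on (j) the weight is 13, < 18, so (j) does not meet the standard.
  The respondent does not carry Stage III.3.
The claimant prevails on this issue.
Per-issue: Issue I → respondent; Issue II → claimant; Issue III → claimant. The claimant must prevail on at least one issue; overall, the claimant prevails.

claimant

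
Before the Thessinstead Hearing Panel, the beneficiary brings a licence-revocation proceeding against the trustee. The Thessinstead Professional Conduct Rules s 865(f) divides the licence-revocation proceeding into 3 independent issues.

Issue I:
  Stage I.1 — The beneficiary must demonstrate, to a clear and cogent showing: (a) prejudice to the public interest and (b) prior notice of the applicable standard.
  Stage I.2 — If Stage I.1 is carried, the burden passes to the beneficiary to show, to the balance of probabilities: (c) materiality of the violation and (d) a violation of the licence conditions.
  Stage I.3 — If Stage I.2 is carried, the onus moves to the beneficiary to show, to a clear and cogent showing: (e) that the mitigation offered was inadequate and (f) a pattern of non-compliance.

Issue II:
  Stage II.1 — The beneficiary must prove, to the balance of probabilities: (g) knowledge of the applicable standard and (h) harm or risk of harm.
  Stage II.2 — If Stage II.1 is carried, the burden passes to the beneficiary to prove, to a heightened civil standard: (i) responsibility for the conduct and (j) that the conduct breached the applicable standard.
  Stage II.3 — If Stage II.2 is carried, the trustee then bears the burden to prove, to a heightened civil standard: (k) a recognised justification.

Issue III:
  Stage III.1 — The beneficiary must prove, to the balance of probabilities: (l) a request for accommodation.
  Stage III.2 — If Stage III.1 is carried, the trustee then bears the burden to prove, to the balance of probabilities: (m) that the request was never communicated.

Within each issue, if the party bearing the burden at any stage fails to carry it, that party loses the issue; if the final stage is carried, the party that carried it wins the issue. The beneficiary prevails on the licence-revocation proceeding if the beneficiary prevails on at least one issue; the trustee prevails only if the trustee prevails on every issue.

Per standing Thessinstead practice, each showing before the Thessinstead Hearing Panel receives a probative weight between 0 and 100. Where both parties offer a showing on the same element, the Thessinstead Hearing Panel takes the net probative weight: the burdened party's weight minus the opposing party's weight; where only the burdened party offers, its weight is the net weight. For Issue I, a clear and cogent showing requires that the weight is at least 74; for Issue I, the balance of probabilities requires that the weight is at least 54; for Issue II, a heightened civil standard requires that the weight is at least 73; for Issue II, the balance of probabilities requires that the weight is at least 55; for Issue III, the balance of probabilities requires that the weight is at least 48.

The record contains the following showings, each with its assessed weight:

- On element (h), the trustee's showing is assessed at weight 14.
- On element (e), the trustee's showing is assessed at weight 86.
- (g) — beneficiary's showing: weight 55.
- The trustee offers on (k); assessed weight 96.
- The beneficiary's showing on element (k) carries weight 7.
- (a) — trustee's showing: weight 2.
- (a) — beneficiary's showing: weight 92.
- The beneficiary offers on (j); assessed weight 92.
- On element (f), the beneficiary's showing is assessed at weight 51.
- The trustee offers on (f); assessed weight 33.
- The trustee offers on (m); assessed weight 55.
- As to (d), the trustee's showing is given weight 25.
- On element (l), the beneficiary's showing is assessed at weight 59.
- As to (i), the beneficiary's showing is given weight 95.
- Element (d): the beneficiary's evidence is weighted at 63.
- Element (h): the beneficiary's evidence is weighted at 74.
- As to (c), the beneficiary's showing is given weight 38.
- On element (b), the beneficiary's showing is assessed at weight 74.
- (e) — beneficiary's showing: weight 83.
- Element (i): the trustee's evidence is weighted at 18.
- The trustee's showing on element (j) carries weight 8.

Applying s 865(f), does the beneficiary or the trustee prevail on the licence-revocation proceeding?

trustee

— Issue I —
Stage I.1 — burden on beneficiary; standard: a clear and cogent showing (weight is at least 74).
    (a): 92 − 2 = 90 ≥ 74 [met]
    (b): 74 ≥ 74 [met]
  All elements met. The beneficiary retains the burden for Stage I.2.
Stage I.2 — burden on beneficiary; standard: the balance of probabilities (weight is at least 54).
    (c): 38 < 54 [not met]
    (d): 63 − 25 = 38 < 54 [not met]
  Stage I.2 not carried; the beneficiary fails its burden.
So the trustee prevails on this issue.
— Issue II —
Stage II.1 (beneficiary, the balance of probabilities, weight is at least 55): (g) 55 ≥ 55 — meets; (h) net 74−14=60 ≥ 55 — meets.
  Stage II.1 is satisfied; the beneficiary continues to bear the burden.
Stage II.2 (beneficiary, a heightened civil standard, weight is at least 73): (i) net 95−18=77 ≥ 73 — meets; (j) net 92−8=84 ≥ 73 — meets.
  All elements met. The burden passes to the trustee.
Stage II.3 (trustee, a heightened civil standard, weight is at least 73): (k) net 96−7=89 ≥ 73 — meets.
  Stage II.3 carried; the final stage is satisfied.
With every stage satisfied, the trustee prevails on this issue.
— Issue III —
Stage III.1 (beneficiary, the balance of probabilities, weight is at least 48): (l) 59 ≥ 48 — meets.
  Stage III.1 carried; the burden shifts to the trustee.
Stage III.2 (trustee, the balance of probabilities, weight is at least 48): (m) 55 ≥ 48 — meets.
  All elements met at the final stage.
With every stage satisfied, the trustee prevails on this issue.
Per-issue: Issue I → trustee; Issue II → trustee; Issue III → trustee. The beneficiary must prevail on at least one issue; overall, the trustee prevails.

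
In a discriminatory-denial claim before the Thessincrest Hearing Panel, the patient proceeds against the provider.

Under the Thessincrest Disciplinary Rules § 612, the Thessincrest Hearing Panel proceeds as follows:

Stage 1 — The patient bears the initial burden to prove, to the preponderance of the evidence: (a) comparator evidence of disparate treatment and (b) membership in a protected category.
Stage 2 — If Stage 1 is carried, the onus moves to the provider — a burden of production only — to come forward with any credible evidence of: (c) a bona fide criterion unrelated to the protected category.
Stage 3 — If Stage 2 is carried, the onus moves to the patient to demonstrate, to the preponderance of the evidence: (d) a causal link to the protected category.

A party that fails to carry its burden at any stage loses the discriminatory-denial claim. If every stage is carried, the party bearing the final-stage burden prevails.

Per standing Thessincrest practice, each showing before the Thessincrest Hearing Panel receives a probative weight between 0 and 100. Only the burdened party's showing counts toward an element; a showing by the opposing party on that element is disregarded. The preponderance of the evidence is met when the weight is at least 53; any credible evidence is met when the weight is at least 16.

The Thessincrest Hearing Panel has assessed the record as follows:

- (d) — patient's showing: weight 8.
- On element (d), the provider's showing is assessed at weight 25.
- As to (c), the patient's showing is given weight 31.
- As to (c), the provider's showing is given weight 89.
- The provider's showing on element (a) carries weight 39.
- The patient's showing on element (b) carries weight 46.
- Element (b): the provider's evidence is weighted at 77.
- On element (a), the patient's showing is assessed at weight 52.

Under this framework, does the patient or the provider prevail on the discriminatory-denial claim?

Stage 1 (patient, the preponderance of the evidence, weight is at least 53): (a) 52 (provider's 39 disregarded) < 53 — fails; (b) 46 (provider's 77 disregarded) < 53 — fails.
  Stage 1 not carried; the patient fails its burden.
So the provider prevails.

provider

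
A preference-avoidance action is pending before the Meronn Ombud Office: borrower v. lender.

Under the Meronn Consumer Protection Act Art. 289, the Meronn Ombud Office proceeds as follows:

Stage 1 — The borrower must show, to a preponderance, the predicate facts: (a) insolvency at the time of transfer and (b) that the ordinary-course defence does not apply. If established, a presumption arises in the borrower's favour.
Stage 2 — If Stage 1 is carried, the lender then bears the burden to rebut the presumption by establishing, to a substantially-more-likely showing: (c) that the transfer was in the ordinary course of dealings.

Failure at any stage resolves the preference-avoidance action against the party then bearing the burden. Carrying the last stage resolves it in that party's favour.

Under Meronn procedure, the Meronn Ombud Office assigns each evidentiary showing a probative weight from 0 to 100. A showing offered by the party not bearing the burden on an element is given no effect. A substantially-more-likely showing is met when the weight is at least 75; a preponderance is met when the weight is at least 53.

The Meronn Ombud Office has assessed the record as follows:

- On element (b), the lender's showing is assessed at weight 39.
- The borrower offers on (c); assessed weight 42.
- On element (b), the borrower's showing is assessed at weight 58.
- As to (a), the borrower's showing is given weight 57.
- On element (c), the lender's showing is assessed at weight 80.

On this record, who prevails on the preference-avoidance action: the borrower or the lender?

lender

At Stage 1 the borrower must meet a preponderance (weight is at least 53): on (a) the weight is 57, ≥ 53, so (a) meets the standard; on (b) the weight is 58 (the lender's 39 is given no effect), which does reach 53, so (b) meets the standard.
  Stage 1 is satisfied; the onus moves to the lender.
At Stage 2 the lender must meet a substantially-more-likely showing (weight is at least 75): on (c) the weight is 80 (the borrower's 42 is given no effect), which does reach 75, so (c) meets the standard.
  All elements met at the final stage.
All stages carried — the lender prevails.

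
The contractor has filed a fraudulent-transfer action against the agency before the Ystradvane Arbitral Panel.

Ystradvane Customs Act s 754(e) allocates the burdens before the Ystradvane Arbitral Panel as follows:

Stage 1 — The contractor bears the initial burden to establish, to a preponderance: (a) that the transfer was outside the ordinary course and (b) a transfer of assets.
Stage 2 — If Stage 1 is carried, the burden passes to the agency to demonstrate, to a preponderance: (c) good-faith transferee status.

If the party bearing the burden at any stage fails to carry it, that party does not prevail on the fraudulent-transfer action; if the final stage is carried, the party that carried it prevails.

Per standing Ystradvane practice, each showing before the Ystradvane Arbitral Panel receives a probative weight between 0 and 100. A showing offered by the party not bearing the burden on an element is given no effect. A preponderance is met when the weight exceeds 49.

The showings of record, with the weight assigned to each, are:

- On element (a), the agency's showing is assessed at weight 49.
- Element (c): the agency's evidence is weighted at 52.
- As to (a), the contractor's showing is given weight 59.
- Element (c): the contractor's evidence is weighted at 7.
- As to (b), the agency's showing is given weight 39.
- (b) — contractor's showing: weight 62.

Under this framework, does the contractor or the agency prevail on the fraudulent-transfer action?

agency

Stage 1 (contractor, a preponderance, weight exceeds 49): (a) 59 (agency's 49 disregarded) > 49 — meets; (b) 62 (agency's 39 disregarded) > 49 — meets.
  Stage 1 carried; the burden shifts to the agency.
Stage 2 (agency, a preponderance, weight exceeds 49): (c) 52 (contractor's 7 disregarded) > 49 — meets.
  Stage 2 carried; the final stage is satisfied.
With every stage satisfied, the agency prevails.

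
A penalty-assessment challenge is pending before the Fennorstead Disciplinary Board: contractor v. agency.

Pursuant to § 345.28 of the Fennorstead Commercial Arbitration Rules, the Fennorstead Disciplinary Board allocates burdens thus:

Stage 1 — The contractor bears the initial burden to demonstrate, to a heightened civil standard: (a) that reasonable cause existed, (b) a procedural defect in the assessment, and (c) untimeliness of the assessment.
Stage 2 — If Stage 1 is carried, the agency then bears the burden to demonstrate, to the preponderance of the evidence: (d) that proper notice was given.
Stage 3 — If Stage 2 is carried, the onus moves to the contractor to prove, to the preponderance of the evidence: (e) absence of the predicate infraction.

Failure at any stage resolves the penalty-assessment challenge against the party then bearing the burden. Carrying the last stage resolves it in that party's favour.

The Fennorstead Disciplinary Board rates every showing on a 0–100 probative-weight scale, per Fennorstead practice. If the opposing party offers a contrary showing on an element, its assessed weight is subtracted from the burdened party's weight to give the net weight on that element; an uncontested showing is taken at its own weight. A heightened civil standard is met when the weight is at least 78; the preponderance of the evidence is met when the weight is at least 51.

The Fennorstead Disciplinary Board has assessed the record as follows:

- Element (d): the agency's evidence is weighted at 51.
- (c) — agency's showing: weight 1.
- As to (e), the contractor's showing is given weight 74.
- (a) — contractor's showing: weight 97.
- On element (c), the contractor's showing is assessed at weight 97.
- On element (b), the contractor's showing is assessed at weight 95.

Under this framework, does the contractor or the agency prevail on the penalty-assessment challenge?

At Stage 1 the contractor must meet a heightened civil standard (weight is at least 78): on (a) the weight is 97, ≥ 78, so (a) meets the standard; on (b) the weight is 95, which does reach 78, so (b) meets the standard; on (c) the weight is 97 less the opposing 1 gives net 96, ≥ 78, so (c) meets the standard.
  All elements met. The burden passes to the agency.
At Stage 2 the agency must meet the preponderance of the evidence (weight is at least 51): on (d) the weight is 51, which does reach 51, so (d) meets the standard.
  Stage 2 is satisfied; the onus moves to the contractor.
At Stage 3 the contractor must meet the preponderance of the evidence (weight is at least 51): on (e) the weight is 74, ≥ 51, so (e) meets the standard.
  All elements met at the final stage.
All stages carried — the contractor prevails.

contractor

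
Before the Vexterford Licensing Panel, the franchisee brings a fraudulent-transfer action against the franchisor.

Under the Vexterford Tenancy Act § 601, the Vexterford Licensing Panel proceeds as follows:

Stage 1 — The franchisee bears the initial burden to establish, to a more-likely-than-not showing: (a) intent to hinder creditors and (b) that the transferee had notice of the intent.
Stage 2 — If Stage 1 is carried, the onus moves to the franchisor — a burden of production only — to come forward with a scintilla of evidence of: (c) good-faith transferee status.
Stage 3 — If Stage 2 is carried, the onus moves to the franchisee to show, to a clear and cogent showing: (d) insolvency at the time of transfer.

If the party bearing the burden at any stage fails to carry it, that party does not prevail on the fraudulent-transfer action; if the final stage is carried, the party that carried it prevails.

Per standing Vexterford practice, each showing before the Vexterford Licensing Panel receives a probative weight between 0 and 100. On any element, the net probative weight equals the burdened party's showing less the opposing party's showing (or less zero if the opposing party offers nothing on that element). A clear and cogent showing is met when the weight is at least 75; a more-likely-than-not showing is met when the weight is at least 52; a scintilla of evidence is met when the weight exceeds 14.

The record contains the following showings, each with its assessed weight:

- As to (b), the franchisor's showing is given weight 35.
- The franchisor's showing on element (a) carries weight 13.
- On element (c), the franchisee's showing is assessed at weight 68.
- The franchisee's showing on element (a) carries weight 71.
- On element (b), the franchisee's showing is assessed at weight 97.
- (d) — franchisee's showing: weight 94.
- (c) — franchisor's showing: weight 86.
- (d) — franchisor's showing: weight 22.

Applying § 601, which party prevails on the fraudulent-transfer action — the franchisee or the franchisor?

franchisor

Stage 1 — burden on franchisee; standard: a more-likely-than-not showing (weight is at least 52).
    (a): 71 − 13 = 58 ≥ 52 [met]
    (b): 97 − 35 = 62 ≥ 52 [met]
  The franchisee carries Stage 1; the franchisor now bears the burden.
Stage 2 — burden on franchisor; standard: a scintilla of evidence (weight exceeds 14).
    (c): 86 − 68 = 18 > 14 [met]
  All elements met. The burden passes to the franchisee.
Stage 3 — burden on franchisee; standard: a clear and cogent showing (weight is at least 75).
    (d): 94 − 22 = 72 < 75 [not met]
  The franchisee does not carry Stage 3.
So the franchisor prevails.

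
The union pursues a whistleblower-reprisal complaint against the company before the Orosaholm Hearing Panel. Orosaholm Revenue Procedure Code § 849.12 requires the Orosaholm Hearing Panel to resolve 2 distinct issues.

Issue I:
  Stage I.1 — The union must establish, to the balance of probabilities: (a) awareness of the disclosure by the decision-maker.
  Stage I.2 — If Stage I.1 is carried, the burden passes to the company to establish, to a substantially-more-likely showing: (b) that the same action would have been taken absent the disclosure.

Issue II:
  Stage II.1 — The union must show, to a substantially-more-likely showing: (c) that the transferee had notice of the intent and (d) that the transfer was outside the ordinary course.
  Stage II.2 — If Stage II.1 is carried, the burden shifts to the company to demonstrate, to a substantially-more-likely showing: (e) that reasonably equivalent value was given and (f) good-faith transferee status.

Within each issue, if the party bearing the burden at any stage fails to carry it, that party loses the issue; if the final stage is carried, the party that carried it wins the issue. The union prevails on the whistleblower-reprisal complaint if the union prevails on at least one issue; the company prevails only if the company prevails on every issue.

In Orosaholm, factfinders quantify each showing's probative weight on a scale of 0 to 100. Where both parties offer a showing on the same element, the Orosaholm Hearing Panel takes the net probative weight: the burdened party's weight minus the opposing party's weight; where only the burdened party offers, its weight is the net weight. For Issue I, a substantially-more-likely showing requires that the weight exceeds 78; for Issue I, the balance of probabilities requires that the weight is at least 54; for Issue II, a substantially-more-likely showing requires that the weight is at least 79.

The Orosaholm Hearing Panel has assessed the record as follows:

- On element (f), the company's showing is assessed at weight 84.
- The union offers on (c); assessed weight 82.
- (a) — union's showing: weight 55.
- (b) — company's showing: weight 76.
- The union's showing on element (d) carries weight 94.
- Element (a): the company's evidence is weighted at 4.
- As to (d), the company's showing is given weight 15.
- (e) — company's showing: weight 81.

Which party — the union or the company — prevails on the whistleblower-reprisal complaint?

— Issue I —
Stage I.1 — burden on union; standard: the balance of probabilities (weight is at least 54).
    (a): 55 − 4 = 51 < 54 [not met]
  Not every element is met, so the union fails to carry Stage I.1.
The company prevails on this issue.
— Issue II —
Stage II.1 (union, a substantially-more-likely showing, weight is at least 79): (c) 82 ≥ 79 — meets; (d) net 94−15=79 ≥ 79 — meets.
  Stage II.1 is satisfied; the onus moves to the company.
Stage II.2 (company, a substantially-more-likely showing, weight is at least 79): (e) 81 ≥ 79 — meets; (f) 84 ≥ 79 — meets.
  The company carries the last stage.
All stages carried — the company prevails on this issue.
Per-issue: Issue I → company; Issue II → company. The union must prevail on at least one issue; overall, the company prevails.

company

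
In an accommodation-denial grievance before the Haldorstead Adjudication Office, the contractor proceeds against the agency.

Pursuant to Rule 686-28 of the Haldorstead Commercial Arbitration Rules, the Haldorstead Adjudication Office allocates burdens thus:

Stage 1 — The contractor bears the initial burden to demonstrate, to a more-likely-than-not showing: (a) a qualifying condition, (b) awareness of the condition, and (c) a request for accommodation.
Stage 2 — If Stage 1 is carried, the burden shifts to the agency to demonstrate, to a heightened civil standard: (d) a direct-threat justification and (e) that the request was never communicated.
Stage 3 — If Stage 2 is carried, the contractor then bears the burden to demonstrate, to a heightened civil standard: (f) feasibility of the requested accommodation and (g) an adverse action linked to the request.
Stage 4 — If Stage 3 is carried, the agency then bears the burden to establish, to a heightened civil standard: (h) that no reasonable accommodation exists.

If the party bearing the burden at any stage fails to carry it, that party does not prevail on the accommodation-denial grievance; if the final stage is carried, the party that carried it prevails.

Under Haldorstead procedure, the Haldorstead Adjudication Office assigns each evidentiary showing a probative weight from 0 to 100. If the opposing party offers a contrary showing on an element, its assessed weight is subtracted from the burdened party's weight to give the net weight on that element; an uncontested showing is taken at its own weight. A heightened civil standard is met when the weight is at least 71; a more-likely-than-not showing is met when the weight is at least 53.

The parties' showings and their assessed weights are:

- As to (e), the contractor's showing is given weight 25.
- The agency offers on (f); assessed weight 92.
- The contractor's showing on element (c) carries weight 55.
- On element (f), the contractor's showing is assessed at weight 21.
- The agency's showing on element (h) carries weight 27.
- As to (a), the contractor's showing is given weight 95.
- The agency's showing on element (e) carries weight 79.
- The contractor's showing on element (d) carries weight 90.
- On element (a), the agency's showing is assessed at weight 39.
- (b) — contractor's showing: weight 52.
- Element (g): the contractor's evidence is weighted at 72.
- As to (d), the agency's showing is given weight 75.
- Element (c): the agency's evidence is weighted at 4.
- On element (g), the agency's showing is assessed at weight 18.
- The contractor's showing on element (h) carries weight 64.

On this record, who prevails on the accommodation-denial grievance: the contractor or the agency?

agency

Stage 1 (contractor, a more-likely-than-not showing, weight is at least 53): (a) net 95−39=56 ≥ 53 — meets; (b) 52 < 53 — fails; (c) net 55−4=51 < 53 — fails.
  Stage 1 not carried; the contractor fails its burden.
The agency prevails.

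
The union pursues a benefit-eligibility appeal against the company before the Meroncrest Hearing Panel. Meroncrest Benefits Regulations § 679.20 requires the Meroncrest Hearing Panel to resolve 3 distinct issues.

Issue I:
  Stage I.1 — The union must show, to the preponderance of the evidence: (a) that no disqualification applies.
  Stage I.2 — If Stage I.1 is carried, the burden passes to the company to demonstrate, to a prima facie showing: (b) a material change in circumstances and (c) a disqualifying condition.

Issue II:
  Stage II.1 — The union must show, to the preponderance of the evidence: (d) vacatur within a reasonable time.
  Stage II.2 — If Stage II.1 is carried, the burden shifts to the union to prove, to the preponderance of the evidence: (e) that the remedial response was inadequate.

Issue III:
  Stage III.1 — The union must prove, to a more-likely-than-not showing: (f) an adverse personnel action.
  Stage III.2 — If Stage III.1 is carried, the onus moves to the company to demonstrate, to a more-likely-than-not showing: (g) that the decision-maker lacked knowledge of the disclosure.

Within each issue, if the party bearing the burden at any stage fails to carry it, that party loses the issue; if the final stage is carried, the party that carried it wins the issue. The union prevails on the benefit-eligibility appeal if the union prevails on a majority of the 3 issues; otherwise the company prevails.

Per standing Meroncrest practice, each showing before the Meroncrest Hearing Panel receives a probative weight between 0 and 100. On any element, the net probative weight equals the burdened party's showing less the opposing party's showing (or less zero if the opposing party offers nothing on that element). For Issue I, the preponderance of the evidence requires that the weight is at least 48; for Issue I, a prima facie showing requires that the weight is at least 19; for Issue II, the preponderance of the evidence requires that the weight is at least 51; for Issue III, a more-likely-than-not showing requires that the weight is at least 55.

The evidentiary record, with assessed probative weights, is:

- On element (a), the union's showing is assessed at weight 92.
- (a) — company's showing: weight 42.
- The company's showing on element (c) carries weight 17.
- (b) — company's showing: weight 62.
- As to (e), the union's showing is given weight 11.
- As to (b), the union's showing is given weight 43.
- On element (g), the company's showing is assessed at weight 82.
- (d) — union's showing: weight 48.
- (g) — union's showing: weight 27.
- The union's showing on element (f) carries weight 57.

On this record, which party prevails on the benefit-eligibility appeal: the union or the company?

company

— Issue I —
At Stage I.1 the union must meet the preponderance of the evidence (weight is at least 48): on (a) the weight is 92 less the opposing 42 gives net 50, which does reach 48, so (a) meets the standard.
  The union carries Stage I.1; the company now bears the burden.
At Stage I.2 the company must meet a prima facie showing (weight is at least 19): on (b) the weight is 62 less the opposing 43 gives net 19, which does reach 19, so (b) meets the standard; on (c) the weight is 17, which does not reach 19, so (c) does not meet the standard.
  Stage I.2 not carried; the company fails its burden.
The analysis ends at Stage I.2; the union prevails on this issue.
— Issue II —
At Stage II.1 the union must meet the preponderance of the evidence (weight is at least 51): on (d) the weight is 48, which does not reach 51, so (d) does not meet the standard.
  The union does not carry Stage II.1.
The analysis ends at Stage II.1; the company prevails on this issue.
— Issue III —
At Stage III.1 the union must meet a more-likely-than-not showing (weight is at least 55): on (f) the weight is 57, ≥ 55, so (f) meets the standard.
  All elements met. The burden passes to the company.
At Stage III.2 the company must meet a more-likely-than-not showing (weight is at least 55): on (g) the weight is 82 less the opposing 27 gives net 55, which does reach 55, so (g) meets the standard.
  The company carries the last stage.
All stages carried — the company prevails on this issue.
Per-issue: Issue I → union; Issue II → company; Issue III → company. The union must prevail on a majority of issues; overall, the company prevails.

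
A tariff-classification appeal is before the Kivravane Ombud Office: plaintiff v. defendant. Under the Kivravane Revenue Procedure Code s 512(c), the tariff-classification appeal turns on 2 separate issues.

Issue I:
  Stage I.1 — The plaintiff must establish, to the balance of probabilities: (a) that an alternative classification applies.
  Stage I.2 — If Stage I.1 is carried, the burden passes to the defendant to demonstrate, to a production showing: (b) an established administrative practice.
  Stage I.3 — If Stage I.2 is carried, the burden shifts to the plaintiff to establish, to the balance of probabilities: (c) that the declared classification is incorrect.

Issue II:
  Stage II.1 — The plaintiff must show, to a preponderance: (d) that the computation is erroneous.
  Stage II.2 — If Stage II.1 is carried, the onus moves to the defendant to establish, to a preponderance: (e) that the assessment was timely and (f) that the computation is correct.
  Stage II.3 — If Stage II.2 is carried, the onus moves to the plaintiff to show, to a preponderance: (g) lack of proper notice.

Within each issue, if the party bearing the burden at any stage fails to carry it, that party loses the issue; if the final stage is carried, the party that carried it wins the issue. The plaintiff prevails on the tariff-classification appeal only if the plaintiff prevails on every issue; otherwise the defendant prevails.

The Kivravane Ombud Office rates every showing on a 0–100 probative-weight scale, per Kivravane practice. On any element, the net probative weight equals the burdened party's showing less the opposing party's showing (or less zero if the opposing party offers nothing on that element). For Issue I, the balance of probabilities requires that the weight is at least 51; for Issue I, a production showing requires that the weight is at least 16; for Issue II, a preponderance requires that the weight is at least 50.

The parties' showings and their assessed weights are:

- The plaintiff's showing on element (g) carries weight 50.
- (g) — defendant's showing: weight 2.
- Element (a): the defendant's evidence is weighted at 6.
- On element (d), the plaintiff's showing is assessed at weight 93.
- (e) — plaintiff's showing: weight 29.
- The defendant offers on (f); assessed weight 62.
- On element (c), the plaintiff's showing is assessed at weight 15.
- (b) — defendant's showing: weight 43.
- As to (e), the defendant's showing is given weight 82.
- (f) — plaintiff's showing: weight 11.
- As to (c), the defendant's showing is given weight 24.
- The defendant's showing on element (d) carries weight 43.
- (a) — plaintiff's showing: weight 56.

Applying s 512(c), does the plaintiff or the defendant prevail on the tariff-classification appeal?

— Issue I —
At Stage I.1 the plaintiff must meet the balance of probabilities (weight is at least 51): on (a) the weight is 56 less the opposing 6 gives net 50, < 51, so (a) does not meet the standard.
  Stage I.1 not carried; the plaintiff fails its burden.
The defendant prevails on this issue.
— Issue II —
Stage II.1 — burden on plaintiff; standard: a preponderance (weight is at least 50).
    (d): 93 − 43 = 50 ≥ 50 [met]
  Stage II.1 is satisfied; the onus moves to the defendant.
Stage II.2 — burden on defendant; standard: a preponderance (weight is at least 50).
    (e): 82 − 29 = 53 ≥ 50 [met]
    (f): 62 − 11 = 51 ≥ 50 [met]
  Stage II.2 is satisfied; the onus moves to the plaintiff.
Stage II.3 — burden on plaintiff; standard: a preponderance (weight is at least 50).
    (g): 50 − 2 = 48 < 50 [not met]
  The plaintiff does not carry Stage II.3.
The analysis ends at Stage II.3; the defendant prevails on this issue.
Per-issue: Issue I → defendant; Issue II → defendant. The plaintiff must prevail on every issue; overall, the defendant prevails.

defendant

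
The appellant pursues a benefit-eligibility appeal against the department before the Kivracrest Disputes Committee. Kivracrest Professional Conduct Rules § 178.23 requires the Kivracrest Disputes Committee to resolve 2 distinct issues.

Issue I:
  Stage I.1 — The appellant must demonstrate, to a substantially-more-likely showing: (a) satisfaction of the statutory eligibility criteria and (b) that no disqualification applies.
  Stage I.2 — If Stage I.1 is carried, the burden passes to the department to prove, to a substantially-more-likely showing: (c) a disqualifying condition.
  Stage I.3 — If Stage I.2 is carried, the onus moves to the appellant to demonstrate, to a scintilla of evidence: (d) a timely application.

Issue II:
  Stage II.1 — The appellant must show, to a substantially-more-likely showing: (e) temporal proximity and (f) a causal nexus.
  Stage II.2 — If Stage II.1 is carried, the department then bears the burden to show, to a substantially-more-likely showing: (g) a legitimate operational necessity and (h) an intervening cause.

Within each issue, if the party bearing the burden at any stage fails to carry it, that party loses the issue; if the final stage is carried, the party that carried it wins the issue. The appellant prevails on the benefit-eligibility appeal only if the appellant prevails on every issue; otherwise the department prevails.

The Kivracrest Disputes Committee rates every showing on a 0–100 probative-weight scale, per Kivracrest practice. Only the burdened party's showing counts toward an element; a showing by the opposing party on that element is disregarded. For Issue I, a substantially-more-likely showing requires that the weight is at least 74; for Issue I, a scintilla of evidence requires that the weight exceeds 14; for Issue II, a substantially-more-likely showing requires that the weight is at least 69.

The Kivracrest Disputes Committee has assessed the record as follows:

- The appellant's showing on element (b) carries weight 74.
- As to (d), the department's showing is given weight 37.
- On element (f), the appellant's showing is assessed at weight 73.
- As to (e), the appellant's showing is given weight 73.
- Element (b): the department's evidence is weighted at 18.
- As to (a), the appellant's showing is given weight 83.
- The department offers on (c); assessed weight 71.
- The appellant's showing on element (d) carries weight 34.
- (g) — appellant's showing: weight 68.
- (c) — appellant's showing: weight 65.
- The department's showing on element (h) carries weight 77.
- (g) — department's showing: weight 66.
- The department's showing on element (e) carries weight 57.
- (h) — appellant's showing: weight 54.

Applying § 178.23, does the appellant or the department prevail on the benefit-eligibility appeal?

— Issue I —
At Stage I.1 the appellant must meet a substantially-more-likely showing (weight is at least 74): on (a) the weight is 83, which does reach 74, so (a) meets the standard; on (b) the weight is 74 (the department's 18 is given no effect), ≥ 74, so (b) meets the standard.
  Stage I.1 carried; the burden shifts to the department.
At Stage I.2 the department must meet a substantially-more-likely showing (weight is at least 74): on (c) the weight is 71 (the appellant's 65 is given no effect), < 74, so (c) does not meet the standard.
  Not every element is met, so the department fails to carry Stage I.2.
The analysis ends at Stage I.2; the appellant prevails on this issue.
— Issue II —
Stage II.1 (appellant, a substantially-more-likely showing, weight is at least 69): (e) 73 (department's 57 disregarded) ≥ 69 — meets; (f) 73 ≥ 69 — meets.
  Stage II.1 carried; the burden shifts to the department.
Stage II.2 (department, a substantially-more-likely showing, weight is at least 69): (g) 66 (appellant's 68 disregarded) < 69 — fails; (h) 77 (appellant's 54 disregarded) ≥ 69 — meets.
  The department does not carry Stage II.2.
The analysis ends at Stage II.2; the appellant prevails on this issue.
Per-issue: Issue I → appellant; Issue II → appellant. The appellant must prevail on every issue; overall, the appellant prevails.

appellant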